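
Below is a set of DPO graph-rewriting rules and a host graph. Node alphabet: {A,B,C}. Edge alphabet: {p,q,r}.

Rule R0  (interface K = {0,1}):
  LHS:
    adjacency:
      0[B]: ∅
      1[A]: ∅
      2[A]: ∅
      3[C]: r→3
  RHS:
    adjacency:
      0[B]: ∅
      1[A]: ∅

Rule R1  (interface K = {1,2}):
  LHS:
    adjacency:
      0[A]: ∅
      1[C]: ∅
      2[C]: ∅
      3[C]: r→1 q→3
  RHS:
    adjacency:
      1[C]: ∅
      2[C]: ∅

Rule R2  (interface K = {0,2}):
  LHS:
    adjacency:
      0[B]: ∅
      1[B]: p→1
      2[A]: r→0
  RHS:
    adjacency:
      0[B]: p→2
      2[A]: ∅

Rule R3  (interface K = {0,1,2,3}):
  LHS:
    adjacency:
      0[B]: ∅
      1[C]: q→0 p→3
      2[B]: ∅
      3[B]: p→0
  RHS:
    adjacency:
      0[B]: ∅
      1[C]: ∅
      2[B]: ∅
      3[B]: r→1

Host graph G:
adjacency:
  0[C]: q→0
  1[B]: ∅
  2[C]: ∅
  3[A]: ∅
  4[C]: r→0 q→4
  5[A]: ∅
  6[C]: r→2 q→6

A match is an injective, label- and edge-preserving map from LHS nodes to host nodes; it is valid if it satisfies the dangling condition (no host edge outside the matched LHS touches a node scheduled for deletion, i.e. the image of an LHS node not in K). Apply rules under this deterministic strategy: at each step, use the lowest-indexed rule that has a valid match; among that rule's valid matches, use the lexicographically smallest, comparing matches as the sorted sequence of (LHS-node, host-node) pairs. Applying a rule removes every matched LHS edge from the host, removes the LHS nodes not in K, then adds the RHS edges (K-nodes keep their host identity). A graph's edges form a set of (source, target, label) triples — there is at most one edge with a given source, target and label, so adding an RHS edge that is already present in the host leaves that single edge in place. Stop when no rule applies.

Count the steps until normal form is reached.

Answer: 2

Rewrite trace:
start.  V:7 E:5  edges: 0-q->0 4-r->0 4-q->4 6-r->2 6-q->6
1. fire R1 via {0↦3, 1↦0, 2↦2, 3↦4}  →  V:5 E:3  edges: 0-q->0 6-r->2 6-q->6
2. fire R1 via {0↦5, 1↦2, 2↦0, 3↦6}  →  V:3 E:1  edges: 0-q->0
final graph: no rule applies after step 2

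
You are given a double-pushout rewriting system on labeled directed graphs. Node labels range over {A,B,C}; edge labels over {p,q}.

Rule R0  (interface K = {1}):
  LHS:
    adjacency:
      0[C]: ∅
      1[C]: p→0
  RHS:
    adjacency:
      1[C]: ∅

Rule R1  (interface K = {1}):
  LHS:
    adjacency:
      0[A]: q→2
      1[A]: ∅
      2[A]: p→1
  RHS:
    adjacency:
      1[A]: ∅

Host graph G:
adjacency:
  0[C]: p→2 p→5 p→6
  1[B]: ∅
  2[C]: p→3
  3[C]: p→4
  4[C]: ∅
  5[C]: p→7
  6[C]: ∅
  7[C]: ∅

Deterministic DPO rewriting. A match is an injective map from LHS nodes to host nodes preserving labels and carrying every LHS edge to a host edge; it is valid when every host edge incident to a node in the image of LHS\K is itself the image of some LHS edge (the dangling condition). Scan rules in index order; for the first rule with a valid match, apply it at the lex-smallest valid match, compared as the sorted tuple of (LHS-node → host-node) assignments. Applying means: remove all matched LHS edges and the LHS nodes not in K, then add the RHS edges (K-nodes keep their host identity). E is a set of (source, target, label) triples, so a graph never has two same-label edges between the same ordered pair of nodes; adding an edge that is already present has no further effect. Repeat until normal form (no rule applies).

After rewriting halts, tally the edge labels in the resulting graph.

Answer: (no edges)

Steps:
[0] host  ⇒  8 nodes, 6 edges  {0-p->2 0-p->5 0-p->6 2-p->3 3-p->4 5-p->7}
[1] R0 @ {0↦4, 1↦3}  ⇒  7 nodes, 5 edges  {0-p->2 0-p->5 0-p->6 2-p->3 5-p->7}
[2] R0 @ {0↦3, 1↦2}  ⇒  6 nodes, 4 edges  {0-p->2 0-p->5 0-p->6 5-p->7}
[3] R0 @ {0↦2, 1↦0}  ⇒  5 nodes, 3 edges  {0-p->5 0-p->6 5-p->7}
[4] R0 @ {0↦6, 1↦0}  ⇒  4 nodes, 2 edges  {0-p->5 5-p->7}
[5] R0 @ {0↦7, 1↦5}  ⇒  3 nodes, 1 edges  {0-p->5}
[6] R0 @ {0↦5, 1↦0}  ⇒  2 nodes, 0 edges  {∅}
halt: no rule applies after step 6
NF edges: []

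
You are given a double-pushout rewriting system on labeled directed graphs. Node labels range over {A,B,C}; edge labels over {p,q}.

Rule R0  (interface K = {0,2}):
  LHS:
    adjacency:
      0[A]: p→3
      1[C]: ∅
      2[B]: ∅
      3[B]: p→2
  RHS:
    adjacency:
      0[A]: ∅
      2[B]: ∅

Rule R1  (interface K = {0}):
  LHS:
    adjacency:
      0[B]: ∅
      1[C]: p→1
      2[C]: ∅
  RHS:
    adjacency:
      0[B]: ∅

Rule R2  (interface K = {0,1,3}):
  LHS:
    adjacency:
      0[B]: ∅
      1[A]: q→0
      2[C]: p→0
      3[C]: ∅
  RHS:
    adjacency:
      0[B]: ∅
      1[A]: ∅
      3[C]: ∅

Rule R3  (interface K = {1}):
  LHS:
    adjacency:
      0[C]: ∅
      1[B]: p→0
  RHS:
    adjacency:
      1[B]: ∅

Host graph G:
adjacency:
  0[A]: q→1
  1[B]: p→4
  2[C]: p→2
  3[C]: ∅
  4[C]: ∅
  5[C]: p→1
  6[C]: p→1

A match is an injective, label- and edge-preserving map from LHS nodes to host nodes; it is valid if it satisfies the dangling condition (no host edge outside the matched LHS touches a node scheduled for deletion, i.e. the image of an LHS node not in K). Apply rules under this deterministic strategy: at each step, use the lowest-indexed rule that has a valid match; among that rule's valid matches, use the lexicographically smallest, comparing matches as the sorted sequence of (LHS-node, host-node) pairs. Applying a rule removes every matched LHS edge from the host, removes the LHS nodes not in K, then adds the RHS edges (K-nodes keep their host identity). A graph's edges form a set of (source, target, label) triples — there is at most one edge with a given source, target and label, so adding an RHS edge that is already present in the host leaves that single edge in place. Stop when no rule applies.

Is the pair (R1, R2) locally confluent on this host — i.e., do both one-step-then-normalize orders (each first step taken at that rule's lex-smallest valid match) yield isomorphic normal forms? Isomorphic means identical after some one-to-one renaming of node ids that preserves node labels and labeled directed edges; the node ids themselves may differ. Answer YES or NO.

branch R1-first: apply at {0↦1, 1↦2, 2↦3} → |E|=4, then 2 more step(s) → NF |V|=3 |E|=1 V={0:A, 1:B, 6:C} E=6-p->1
branch R2-first: apply at {0↦1, 1↦0, 2↦5, 3↦2} → |E|=3, then 2 more step(s) → NF |V|=3 |E|=1 V={0:A, 1:B, 6:C} E=6-p->1
graphs isomorphic (equal up to label-preserving node renaming)

Answer: YES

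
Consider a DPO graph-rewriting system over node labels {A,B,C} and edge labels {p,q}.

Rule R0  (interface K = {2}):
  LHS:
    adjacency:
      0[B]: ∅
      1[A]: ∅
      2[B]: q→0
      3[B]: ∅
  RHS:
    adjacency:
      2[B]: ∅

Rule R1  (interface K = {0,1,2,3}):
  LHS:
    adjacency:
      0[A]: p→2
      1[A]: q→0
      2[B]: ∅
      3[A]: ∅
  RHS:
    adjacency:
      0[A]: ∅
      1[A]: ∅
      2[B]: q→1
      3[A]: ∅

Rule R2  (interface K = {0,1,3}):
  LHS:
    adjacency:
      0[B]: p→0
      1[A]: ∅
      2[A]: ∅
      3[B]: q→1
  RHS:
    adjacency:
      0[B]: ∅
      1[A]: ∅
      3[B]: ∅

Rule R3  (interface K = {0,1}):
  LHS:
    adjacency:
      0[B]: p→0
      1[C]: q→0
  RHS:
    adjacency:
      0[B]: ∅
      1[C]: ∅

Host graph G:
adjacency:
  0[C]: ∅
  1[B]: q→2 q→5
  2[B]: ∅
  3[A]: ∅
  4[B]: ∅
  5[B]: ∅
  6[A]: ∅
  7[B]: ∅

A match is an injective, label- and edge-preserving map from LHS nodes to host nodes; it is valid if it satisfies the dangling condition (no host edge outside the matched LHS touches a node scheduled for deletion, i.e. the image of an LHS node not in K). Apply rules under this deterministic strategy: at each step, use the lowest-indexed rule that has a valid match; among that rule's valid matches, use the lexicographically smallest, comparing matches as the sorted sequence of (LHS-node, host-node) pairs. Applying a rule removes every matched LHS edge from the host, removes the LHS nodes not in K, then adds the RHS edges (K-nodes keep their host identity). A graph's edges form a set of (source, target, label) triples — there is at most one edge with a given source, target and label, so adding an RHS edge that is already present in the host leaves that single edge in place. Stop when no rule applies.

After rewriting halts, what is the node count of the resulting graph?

initial: |V|=8 |E|=2  E = 1-q->2 1-q->5
step 1: apply R0 at {0↦2, 1↦3, 2↦1, 3↦4}  → |V|=5 |E|=1  E = 1-q->5
step 2: apply R0 at {0↦5, 1↦6, 2↦1, 3↦7}  → |V|=2 |E|=0  E = ∅
normal form: no rule applies after step 2
NF nodes: {0:C, 1:B}

Answer: 2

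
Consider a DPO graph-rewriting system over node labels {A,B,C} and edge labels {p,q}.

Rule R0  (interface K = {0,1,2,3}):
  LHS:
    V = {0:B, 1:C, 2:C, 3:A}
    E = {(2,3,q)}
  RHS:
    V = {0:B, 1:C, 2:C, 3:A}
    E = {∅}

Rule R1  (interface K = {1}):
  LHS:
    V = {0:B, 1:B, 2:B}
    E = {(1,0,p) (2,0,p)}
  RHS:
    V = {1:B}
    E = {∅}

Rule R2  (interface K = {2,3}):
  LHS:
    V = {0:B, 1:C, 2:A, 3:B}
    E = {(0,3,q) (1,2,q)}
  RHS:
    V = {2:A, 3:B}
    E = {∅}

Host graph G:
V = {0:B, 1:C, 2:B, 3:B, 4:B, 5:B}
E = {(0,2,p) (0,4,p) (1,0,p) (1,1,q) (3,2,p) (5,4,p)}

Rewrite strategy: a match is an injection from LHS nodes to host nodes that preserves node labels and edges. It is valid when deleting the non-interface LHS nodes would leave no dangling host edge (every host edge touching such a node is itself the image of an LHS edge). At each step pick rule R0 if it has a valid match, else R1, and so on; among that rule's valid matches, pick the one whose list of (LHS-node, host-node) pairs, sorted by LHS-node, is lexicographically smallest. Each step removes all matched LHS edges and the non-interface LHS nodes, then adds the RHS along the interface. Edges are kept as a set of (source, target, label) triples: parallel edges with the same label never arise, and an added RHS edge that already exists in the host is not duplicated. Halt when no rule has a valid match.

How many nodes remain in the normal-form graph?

Answer: 2

Steps:
initial: |V|=6 |E|=6  E = 0-p->2 0-p->4 1-p->0 1-q->1 3-p->2 5-p->4
step 1: apply R1 at {0↦2, 1↦0, 2↦3}  → |V|=4 |E|=4  E = 0-p->4 1-p->0 1-q->1 5-p->4
step 2: apply R1 at {0↦4, 1↦0, 2↦5}  → |V|=2 |E|=2  E = 1-p->0 1-q->1
halt: no rule applies after step 2
NF nodes: {0:B, 1:C}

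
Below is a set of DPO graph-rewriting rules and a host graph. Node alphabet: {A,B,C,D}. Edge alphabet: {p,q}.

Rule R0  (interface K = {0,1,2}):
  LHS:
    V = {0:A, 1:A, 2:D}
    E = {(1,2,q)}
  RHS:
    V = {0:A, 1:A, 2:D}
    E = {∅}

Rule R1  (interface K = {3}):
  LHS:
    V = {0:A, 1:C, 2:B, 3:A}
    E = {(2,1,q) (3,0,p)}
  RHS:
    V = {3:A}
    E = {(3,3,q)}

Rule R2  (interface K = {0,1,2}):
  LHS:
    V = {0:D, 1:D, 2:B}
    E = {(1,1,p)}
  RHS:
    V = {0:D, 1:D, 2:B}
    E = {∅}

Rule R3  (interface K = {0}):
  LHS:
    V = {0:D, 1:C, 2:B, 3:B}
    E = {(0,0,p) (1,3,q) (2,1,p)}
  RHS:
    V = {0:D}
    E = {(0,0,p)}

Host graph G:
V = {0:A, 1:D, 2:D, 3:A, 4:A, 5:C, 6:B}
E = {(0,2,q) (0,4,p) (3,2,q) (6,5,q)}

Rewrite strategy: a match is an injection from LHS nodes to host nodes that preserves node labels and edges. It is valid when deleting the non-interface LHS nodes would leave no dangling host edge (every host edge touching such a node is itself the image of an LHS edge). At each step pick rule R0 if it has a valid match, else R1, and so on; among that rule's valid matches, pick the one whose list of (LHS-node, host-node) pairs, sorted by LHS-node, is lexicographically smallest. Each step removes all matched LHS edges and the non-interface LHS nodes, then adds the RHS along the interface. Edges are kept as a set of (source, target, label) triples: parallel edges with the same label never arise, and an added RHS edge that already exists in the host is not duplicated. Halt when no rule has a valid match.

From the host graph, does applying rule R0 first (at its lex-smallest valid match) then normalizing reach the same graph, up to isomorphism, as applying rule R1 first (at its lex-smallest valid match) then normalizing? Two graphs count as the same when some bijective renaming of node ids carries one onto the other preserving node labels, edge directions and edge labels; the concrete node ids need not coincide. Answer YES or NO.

Answer: YES

Steps:
branch R0-first: apply at {0↦0, 1↦3, 2↦2} → |E|=3, then 2 more step(s) → NF |V|=4 |E|=1 V={0:A, 1:D, 2:D, 3:A} E=0-q->0
branch R1-first: apply at {0↦4, 1↦5, 2↦6, 3↦0} → |E|=3, then 2 more step(s) → NF |V|=4 |E|=1 V={0:A, 1:D, 2:D, 3:A} E=0-q->0
graphs isomorphic (equal up to label-preserving node renaming)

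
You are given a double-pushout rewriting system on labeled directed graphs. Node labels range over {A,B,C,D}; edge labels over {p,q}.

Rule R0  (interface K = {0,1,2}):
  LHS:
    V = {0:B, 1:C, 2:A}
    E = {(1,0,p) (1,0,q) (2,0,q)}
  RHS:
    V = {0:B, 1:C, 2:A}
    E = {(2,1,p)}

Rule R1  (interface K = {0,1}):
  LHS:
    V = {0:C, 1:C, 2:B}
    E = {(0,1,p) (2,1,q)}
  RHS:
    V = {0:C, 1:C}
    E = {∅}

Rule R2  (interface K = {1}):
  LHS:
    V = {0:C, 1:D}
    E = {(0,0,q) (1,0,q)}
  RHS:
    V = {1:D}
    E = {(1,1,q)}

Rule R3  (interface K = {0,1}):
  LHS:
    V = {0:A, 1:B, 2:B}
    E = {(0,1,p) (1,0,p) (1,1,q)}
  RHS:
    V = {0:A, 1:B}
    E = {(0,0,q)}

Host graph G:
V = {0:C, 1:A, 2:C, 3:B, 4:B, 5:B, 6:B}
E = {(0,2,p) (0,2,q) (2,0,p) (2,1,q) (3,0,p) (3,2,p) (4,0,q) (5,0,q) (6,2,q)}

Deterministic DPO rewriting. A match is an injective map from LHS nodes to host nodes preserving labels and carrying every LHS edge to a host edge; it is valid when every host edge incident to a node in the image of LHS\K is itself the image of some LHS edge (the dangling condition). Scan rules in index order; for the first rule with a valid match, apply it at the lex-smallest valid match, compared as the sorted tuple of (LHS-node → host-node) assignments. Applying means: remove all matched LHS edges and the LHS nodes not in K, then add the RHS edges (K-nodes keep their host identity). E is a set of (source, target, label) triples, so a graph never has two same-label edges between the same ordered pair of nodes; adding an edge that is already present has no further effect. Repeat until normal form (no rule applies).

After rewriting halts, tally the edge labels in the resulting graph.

Answer: p:2 q:3

Rewrite trace:
initial: |V|=7 |E|=9  E = 0-p->2 0-q->2 2-p->0 2-q->1 3-p->0 3-p->2 4-q->0 5-q->0 6-q->2
step 1: apply R1 at {0↦0, 1↦2, 2↦6}  → |V|=6 |E|=7  E = 0-q->2 2-p->0 2-q->1 3-p->0 3-p->2 4-q->0 5-q->0
step 2: apply R1 at {0↦2, 1↦0, 2↦4}  → |V|=5 |E|=5  E = 0-q->2 2-q->1 3-p->0 3-p->2 5-q->0
normal form: no rule applies after step 2
NF edges: [(0, 2, 'q'), (2, 1, 'q'), (3, 0, 'p'), (3, 2, 'p'), (5, 0, 'q')]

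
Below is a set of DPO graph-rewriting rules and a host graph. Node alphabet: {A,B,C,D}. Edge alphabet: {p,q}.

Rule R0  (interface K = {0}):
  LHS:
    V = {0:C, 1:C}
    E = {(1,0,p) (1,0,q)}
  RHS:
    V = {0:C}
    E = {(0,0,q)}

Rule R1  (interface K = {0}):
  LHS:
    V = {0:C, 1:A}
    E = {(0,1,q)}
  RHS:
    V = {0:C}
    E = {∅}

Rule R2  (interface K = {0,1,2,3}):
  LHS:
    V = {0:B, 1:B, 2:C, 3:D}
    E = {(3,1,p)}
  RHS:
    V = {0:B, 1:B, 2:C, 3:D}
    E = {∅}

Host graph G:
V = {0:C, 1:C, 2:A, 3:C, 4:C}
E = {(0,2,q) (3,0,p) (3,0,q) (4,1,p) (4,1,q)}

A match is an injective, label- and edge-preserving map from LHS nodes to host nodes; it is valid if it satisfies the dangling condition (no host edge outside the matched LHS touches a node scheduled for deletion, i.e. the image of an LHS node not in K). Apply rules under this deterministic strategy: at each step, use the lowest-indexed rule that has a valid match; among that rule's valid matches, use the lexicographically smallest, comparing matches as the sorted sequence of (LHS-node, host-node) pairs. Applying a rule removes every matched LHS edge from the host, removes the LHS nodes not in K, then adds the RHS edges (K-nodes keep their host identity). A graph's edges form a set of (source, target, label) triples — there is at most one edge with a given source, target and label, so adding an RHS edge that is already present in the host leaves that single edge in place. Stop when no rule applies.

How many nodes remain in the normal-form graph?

[0] host  ⇒  5 nodes, 5 edges  {0-q->2 3-p->0 3-q->0 4-p->1 4-q->1}
[1] R0 @ {0↦0, 1↦3}  ⇒  4 nodes, 4 edges  {0-q->0 0-q->2 4-p->1 4-q->1}
[2] R0 @ {0↦1, 1↦4}  ⇒  3 nodes, 3 edges  {0-q->0 0-q->2 1-q->1}
[3] R1 @ {0↦0, 1↦2}  ⇒  2 nodes, 2 edges  {0-q->0 1-q->1}
normal form: no rule applies after step 3
NF nodes: {0:C, 1:C}

Answer: 2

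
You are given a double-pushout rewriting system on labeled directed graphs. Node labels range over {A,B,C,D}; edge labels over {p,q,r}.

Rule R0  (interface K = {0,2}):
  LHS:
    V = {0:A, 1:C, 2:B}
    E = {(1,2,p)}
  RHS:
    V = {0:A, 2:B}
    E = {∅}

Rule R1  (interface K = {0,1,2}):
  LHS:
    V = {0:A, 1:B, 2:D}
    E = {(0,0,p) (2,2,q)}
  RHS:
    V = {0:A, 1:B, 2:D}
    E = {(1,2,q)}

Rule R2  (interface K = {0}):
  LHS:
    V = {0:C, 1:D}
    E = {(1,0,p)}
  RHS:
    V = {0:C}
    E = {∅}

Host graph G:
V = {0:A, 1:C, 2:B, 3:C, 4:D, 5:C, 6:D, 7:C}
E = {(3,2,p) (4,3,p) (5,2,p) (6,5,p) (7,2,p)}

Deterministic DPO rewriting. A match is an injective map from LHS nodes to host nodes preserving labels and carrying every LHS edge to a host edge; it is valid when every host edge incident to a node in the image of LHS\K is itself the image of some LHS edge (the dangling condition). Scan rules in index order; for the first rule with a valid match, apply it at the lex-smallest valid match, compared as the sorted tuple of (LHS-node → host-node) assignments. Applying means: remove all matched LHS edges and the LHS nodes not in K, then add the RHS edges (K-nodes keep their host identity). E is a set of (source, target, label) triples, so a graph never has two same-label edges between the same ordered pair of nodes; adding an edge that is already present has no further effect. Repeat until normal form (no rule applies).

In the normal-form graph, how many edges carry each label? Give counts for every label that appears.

Answer: (no edges)

Rewrite trace:
[0] host  ⇒  8 nodes, 5 edges  {3-p->2 4-p->3 5-p->2 6-p->5 7-p->2}
[1] R0 @ {0↦0, 1↦7, 2↦2}  ⇒  7 nodes, 4 edges  {3-p->2 4-p->3 5-p->2 6-p->5}
[2] R2 @ {0↦3, 1↦4}  ⇒  6 nodes, 3 edges  {3-p->2 5-p->2 6-p->5}
[3] R0 @ {0↦0, 1↦3, 2↦2}  ⇒  5 nodes, 2 edges  {5-p->2 6-p->5}
[4] R2 @ {0↦5, 1↦6}  ⇒  4 nodes, 1 edges  {5-p->2}
[5] R0 @ {0↦0, 1↦5, 2↦2}  ⇒  3 nodes, 0 edges  {∅}
final graph: no rule applies after step 5
NF edges: []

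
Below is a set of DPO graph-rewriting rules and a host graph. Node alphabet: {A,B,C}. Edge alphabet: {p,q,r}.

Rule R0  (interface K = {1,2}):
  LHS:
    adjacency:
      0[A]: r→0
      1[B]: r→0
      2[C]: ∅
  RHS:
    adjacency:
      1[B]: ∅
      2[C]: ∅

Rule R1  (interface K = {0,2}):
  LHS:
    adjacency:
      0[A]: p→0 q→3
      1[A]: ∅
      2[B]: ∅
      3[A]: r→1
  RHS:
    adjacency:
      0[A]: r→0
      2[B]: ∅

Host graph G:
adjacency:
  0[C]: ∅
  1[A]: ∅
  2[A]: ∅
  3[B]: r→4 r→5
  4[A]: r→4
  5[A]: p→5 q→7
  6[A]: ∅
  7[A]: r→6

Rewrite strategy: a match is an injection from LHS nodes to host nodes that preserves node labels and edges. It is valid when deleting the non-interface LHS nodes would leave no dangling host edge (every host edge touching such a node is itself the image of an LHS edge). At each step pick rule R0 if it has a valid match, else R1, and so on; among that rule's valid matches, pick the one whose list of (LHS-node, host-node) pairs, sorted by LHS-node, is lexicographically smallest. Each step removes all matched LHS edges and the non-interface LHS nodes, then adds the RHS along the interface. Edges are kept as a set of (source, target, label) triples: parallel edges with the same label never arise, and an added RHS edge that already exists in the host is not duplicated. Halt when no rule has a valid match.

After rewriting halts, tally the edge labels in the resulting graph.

[0] host  ⇒  8 nodes, 6 edges  {3-r->4 3-r->5 4-r->4 5-p->5 5-q->7 7-r->6}
[1] R0 @ {0↦4, 1↦3, 2↦0}  ⇒  7 nodes, 4 edges  {3-r->5 5-p->5 5-q->7 7-r->6}
[2] R1 @ {0↦5, 1↦6, 2↦3, 3↦7}  ⇒  5 nodes, 2 edges  {3-r->5 5-r->5}
[3] R0 @ {0↦5, 1↦3, 2↦0}  ⇒  4 nodes, 0 edges  {∅}
halt: no rule applies after step 3
NF edges: []

Answer: (no edges)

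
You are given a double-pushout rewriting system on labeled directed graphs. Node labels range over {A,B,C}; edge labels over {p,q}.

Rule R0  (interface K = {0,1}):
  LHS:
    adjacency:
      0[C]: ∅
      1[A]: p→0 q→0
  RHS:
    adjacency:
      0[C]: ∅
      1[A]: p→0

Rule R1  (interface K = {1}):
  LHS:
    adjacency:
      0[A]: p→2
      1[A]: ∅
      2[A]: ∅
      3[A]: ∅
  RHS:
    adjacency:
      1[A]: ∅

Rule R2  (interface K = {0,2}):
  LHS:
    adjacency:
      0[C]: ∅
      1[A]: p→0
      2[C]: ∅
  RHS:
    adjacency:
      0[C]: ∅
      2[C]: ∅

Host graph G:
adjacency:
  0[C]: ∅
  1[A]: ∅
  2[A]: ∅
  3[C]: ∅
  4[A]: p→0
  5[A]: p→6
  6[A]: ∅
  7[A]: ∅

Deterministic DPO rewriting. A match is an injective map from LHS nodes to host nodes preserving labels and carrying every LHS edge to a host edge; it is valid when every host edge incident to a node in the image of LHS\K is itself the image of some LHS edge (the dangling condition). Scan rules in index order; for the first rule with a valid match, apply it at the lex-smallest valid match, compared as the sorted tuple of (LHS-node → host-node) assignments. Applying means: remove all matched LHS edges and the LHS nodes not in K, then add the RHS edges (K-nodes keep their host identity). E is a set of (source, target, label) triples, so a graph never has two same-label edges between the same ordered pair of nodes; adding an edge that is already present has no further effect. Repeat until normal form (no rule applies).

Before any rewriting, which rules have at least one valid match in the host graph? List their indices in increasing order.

Answer: [R1,R2]

Steps:
R0: no valid match — LHS pattern not found
R1: 9 valid matches — {0↦5, 1↦1, 2↦6, 3↦2}, {0↦5, 1↦1, 2↦6, 3↦7}, {0↦5, 1↦2, 2↦6, 3↦1} (+6 more)
R2: 1 valid match — {0↦0, 1↦4, 2↦3}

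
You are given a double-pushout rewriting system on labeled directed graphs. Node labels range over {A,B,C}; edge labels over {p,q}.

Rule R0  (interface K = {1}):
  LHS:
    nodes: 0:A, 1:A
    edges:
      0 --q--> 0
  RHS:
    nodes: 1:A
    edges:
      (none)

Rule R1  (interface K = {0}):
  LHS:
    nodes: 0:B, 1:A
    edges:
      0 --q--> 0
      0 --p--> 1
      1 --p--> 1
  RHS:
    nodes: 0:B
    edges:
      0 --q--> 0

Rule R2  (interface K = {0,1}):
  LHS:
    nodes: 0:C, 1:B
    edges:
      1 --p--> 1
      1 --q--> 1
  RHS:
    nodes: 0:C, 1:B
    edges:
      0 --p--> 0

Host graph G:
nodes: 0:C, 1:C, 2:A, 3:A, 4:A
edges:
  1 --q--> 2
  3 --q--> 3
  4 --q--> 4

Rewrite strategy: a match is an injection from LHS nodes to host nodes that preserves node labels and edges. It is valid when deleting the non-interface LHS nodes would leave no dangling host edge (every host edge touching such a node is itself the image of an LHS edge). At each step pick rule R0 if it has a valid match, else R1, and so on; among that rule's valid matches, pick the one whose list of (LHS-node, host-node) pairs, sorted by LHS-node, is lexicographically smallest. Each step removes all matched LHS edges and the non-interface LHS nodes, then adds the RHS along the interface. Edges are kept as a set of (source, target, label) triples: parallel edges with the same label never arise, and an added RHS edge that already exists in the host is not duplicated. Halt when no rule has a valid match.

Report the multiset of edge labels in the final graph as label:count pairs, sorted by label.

start.  V:5 E:3  edges: 1-q->2 3-q->3 4-q->4
1. fire R0 via {0↦3, 1↦2}  →  V:4 E:2  edges: 1-q->2 4-q->4
2. fire R0 via {0↦4, 1↦2}  →  V:3 E:1  edges: 1-q->2
final graph: no rule applies after step 2
NF edges: [(1, 2, 'q')]

Answer: q:1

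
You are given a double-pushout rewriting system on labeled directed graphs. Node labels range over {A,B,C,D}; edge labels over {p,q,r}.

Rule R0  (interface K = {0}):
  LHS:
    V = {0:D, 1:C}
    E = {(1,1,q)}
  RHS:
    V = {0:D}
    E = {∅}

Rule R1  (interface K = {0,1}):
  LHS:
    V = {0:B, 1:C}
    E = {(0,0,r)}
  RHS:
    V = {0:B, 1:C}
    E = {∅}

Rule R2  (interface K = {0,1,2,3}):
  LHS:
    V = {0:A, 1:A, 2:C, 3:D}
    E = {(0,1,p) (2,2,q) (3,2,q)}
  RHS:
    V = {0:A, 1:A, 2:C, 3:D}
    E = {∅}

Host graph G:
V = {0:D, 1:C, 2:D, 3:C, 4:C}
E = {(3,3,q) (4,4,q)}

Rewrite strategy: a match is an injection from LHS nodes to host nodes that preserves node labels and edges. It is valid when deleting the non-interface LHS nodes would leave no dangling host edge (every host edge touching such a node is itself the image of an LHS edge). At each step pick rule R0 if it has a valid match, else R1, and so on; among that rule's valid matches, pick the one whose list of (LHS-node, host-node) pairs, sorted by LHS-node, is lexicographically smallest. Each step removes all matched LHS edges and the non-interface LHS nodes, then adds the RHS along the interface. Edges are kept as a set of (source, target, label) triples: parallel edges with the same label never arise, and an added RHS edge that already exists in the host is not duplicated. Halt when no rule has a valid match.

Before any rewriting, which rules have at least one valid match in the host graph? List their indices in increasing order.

Answer: [R0]

Rewrite trace:
R0: 4 valid matches — {0↦0, 1↦3}, {0↦0, 1↦4}, {0↦2, 1↦3} (+1 more)
R1: no valid match — LHS pattern not found
R2: no valid match — LHS pattern not found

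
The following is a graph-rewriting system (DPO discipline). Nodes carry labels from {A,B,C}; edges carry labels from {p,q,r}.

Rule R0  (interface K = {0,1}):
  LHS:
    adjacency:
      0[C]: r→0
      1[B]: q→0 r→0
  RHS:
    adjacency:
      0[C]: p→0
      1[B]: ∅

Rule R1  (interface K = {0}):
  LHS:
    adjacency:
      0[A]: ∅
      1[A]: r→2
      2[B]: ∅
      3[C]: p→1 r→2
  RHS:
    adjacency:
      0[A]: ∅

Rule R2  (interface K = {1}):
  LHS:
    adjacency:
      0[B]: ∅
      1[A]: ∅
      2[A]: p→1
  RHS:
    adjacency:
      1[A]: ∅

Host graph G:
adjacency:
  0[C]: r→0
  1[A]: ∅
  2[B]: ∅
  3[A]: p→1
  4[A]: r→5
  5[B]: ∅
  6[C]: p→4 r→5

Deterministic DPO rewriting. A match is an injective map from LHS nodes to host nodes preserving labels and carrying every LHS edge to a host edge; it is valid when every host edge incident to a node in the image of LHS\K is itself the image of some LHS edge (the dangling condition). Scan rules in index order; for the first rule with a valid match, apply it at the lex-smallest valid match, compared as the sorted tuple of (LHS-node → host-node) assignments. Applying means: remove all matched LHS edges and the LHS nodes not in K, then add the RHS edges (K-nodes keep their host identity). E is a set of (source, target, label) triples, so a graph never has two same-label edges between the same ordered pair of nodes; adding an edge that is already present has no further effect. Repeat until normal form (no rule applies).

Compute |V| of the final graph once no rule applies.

[0] host  ⇒  7 nodes, 5 edges  {0-r->0 3-p->1 4-r->5 6-p->4 6-r->5}
[1] R1 @ {0↦1, 1↦4, 2↦5, 3↦6}  ⇒  4 nodes, 2 edges  {0-r->0 3-p->1}
[2] R2 @ {0↦2, 1↦1, 2↦3}  ⇒  2 nodes, 1 edges  {0-r->0}
normal form: no rule applies after step 2
NF nodes: {0:C, 1:A}

Answer: 2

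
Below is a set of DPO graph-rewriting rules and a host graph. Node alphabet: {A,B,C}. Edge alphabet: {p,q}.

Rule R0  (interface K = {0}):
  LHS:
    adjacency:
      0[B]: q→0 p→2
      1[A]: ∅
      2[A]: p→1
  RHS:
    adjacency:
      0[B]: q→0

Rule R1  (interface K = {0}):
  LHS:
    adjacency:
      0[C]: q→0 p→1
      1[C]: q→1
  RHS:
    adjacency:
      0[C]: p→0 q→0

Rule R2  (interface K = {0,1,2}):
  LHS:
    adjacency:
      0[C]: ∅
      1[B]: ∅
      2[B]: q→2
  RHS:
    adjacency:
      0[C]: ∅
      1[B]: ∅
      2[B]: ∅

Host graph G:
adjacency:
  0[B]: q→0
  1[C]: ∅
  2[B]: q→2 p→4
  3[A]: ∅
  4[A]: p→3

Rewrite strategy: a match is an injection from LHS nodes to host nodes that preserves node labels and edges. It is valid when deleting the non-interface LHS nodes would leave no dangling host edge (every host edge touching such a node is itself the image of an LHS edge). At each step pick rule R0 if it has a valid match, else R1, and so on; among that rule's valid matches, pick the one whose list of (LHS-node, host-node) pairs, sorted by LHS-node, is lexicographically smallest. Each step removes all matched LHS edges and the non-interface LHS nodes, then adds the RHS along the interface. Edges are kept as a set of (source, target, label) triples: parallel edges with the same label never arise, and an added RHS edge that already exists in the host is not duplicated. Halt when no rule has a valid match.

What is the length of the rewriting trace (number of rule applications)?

Answer: 3

Derivation:
start.  V:5 E:4  edges: 0-q->0 2-q->2 2-p->4 4-p->3
1. fire R0 via {0↦2, 1↦3, 2↦4}  →  V:3 E:2  edges: 0-q->0 2-q->2
2. fire R2 via {0↦1, 1↦0, 2↦2}  →  V:3 E:1  edges: 0-q->0
3. fire R2 via {0↦1, 1↦2, 2↦0}  →  V:3 E:0  edges: ∅
final graph: no rule applies after step 3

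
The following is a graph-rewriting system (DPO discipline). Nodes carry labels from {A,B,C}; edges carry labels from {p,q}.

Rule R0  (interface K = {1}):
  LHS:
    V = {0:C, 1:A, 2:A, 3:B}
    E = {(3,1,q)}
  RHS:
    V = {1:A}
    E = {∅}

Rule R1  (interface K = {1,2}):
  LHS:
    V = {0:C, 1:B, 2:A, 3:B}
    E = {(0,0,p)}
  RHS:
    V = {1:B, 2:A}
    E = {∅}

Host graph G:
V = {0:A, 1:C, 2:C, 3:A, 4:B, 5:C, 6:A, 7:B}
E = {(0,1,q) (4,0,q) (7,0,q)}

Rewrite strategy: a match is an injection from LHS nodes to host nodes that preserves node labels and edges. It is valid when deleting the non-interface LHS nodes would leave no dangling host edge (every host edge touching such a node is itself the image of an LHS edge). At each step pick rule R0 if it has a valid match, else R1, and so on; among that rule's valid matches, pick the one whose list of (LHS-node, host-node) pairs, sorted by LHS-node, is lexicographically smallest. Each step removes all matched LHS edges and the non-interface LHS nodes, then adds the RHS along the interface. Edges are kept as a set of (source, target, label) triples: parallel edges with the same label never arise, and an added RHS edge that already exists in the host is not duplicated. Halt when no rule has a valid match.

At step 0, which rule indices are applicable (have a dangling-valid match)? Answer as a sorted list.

Answer: [R0]

Steps:
R0: 8 valid matches — {0↦2, 1↦0, 2↦3, 3↦4}, {0↦2, 1↦0, 2↦3, 3↦7}, {0↦2, 1↦0, 2↦6, 3↦4} (+5 more)
R1: no valid match — LHS pattern not found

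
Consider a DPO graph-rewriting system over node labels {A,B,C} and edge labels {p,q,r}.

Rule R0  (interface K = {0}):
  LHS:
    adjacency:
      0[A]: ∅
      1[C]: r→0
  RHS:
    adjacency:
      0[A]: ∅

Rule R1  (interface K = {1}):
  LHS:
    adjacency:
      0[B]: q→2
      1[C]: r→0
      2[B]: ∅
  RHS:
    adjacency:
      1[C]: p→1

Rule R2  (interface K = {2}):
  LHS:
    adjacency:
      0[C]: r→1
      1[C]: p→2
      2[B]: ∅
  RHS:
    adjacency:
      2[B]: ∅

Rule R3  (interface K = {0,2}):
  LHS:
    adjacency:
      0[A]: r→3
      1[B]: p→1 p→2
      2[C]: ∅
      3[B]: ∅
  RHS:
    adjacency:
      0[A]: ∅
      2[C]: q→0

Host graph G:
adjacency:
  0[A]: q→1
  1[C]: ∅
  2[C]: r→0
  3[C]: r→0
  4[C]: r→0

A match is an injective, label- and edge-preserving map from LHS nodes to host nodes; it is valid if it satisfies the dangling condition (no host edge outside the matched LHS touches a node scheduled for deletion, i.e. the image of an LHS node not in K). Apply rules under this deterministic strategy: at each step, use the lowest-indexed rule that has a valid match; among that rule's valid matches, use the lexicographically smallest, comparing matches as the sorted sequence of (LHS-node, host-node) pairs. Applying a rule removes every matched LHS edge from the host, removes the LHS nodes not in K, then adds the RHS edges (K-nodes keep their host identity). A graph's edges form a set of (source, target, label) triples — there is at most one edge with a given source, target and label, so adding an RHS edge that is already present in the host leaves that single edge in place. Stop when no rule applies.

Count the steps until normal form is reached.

initial: |V|=5 |E|=4  E = 0-q->1 2-r->0 3-r->0 4-r->0
step 1: apply R0 at {0↦0, 1↦2}  → |V|=4 |E|=3  E = 0-q->1 3-r->0 4-r->0
step 2: apply R0 at {0↦0, 1↦3}  → |V|=3 |E|=2  E = 0-q->1 4-r->0
step 3: apply R0 at {0↦0, 1↦4}  → |V|=2 |E|=1  E = 0-q->1
final graph: no rule applies after step 3

Answer: 3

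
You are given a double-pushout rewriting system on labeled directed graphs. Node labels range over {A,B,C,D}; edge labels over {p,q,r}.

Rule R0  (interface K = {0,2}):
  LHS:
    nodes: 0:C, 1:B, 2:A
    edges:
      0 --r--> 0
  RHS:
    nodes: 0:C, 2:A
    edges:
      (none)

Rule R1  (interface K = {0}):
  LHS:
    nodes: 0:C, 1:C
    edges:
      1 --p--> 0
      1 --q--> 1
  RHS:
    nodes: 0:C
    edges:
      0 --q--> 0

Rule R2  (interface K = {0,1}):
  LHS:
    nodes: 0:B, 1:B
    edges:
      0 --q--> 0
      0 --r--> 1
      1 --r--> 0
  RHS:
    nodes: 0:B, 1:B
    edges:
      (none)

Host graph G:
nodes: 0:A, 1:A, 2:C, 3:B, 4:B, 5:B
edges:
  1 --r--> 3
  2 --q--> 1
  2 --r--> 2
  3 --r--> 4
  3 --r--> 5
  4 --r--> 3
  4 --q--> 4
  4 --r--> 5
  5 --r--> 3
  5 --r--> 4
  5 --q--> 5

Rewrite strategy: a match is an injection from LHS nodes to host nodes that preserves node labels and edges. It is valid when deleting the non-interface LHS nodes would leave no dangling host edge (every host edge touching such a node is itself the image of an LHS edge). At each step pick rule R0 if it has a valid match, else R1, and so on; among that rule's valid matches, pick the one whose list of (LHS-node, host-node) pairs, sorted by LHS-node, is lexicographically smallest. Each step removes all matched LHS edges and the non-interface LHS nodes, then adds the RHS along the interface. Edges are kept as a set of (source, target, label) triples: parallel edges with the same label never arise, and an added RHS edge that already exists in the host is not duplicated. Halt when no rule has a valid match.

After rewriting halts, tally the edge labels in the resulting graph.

Answer: q:1 r:4

Rewrite trace:
initial: |V|=6 |E|=11  E = 1-r->3 2-q->1 2-r->2 3-r->4 3-r->5 4-r->3 4-q->4 4-r->5 5-r->3 5-r->4 5-q->5
step 1: apply R2 at {0↦4, 1↦3}  → |V|=6 |E|=8  E = 1-r->3 2-q->1 2-r->2 3-r->5 4-r->5 5-r->3 5-r->4 5-q->5
step 2: apply R2 at {0↦5, 1↦3}  → |V|=6 |E|=5  E = 1-r->3 2-q->1 2-r->2 4-r->5 5-r->4
final graph: no rule applies after step 2
NF edges: [(1, 3, 'r'), (2, 1, 'q'), (2, 2, 'r'), (4, 5, 'r'), (5, 4, 'r')]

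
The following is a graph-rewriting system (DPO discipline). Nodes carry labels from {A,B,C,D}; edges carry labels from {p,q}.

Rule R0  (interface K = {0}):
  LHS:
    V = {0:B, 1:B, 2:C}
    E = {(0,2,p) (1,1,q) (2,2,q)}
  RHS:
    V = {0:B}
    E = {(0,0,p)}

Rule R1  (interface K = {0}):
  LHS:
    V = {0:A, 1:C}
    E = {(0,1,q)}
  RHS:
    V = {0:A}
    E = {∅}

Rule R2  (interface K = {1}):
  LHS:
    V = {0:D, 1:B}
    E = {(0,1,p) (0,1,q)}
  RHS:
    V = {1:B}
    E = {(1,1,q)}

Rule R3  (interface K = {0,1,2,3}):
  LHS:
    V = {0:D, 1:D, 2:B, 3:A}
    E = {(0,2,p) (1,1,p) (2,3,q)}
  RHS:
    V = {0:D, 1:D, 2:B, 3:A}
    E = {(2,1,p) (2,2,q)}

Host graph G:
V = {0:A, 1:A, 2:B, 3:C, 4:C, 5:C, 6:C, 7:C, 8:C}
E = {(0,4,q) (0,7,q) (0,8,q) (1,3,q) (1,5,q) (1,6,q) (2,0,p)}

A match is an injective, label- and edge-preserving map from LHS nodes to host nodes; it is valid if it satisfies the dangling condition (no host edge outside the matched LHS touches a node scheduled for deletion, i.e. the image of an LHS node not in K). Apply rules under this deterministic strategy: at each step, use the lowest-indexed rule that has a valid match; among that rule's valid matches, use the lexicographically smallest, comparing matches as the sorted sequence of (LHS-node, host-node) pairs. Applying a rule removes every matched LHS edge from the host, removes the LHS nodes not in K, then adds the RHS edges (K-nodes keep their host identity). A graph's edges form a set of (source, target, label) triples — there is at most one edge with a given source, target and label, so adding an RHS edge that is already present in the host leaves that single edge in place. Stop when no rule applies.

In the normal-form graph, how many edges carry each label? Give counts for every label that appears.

initial: |V|=9 |E|=7  E = 0-q->4 0-q->7 0-q->8 1-q->3 1-q->5 1-q->6 2-p->0
step 1: apply R1 at {0↦0, 1↦4}  → |V|=8 |E|=6  E = 0-q->7 0-q->8 1-q->3 1-q->5 1-q->6 2-p->0
step 2: apply R1 at {0↦0, 1↦7}  → |V|=7 |E|=5  E = 0-q->8 1-q->3 1-q->5 1-q->6 2-p->0
step 3: apply R1 at {0↦0, 1↦8}  → |V|=6 |E|=4  E = 1-q->3 1-q->5 1-q->6 2-p->0
step 4: apply R1 at {0↦1, 1↦3}  → |V|=5 |E|=3  E = 1-q->5 1-q->6 2-p->0
step 5: apply R1 at {0↦1, 1↦5}  → |V|=4 |E|=2  E = 1-q->6 2-p->0
step 6: apply R1 at {0↦1, 1↦6}  → |V|=3 |E|=1  E = 2-p->0
normal form: no rule applies after step 6
NF edges: [(2, 0, 'p')]

Answer: p:1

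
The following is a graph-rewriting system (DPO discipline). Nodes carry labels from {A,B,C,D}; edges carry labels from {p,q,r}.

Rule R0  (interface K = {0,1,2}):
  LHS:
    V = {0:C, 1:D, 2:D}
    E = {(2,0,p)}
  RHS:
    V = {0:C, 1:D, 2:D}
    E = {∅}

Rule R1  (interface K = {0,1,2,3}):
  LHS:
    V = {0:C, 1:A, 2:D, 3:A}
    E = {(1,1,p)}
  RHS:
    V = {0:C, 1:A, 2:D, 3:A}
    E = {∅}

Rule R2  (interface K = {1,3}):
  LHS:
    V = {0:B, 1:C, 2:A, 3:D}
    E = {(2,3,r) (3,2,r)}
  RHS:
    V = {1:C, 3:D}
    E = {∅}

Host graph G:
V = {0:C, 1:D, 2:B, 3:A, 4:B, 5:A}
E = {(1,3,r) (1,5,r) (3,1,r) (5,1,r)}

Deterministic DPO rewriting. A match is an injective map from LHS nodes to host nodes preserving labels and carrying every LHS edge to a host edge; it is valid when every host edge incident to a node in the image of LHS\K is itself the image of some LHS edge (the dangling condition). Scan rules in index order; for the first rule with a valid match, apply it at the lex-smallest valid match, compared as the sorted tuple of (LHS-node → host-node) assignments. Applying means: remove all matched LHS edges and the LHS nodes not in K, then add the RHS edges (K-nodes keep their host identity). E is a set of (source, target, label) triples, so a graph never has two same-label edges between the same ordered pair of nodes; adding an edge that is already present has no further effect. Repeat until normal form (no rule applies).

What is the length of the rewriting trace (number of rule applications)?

Answer: 2

Rewrite trace:
[0] host  ⇒  6 nodes, 4 edges  {1-r->3 1-r->5 3-r->1 5-r->1}
[1] R2 @ {0↦2, 1↦0, 2↦3, 3↦1}  ⇒  4 nodes, 2 edges  {1-r->5 5-r->1}
[2] R2 @ {0↦4, 1↦0, 2↦5, 3↦1}  ⇒  2 nodes, 0 edges  {∅}
halt: no rule applies after step 2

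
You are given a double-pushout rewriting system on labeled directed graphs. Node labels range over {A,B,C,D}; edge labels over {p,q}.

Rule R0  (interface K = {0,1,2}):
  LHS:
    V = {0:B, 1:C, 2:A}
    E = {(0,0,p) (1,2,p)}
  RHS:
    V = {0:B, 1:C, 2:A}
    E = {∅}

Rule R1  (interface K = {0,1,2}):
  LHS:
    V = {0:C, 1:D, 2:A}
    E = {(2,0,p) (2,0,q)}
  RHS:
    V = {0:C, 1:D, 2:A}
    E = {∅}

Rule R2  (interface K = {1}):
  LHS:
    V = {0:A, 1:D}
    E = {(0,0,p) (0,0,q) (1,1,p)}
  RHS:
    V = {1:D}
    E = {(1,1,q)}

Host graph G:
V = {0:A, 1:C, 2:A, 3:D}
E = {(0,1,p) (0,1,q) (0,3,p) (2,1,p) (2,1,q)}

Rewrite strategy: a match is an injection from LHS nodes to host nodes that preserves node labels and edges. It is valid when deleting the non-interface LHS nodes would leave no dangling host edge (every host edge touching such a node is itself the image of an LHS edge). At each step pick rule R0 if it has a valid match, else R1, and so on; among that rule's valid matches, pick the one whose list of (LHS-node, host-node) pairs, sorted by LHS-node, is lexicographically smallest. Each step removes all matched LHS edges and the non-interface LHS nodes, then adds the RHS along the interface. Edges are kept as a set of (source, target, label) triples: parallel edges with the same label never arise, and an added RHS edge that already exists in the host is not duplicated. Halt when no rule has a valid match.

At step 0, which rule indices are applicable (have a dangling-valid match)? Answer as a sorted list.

R0: no valid match — LHS pattern not found
R1: 2 valid matches — {0↦1, 1↦3, 2↦0}, {0↦1, 1↦3, 2↦2}
R2: no valid match — LHS pattern not found

Answer: [R1]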